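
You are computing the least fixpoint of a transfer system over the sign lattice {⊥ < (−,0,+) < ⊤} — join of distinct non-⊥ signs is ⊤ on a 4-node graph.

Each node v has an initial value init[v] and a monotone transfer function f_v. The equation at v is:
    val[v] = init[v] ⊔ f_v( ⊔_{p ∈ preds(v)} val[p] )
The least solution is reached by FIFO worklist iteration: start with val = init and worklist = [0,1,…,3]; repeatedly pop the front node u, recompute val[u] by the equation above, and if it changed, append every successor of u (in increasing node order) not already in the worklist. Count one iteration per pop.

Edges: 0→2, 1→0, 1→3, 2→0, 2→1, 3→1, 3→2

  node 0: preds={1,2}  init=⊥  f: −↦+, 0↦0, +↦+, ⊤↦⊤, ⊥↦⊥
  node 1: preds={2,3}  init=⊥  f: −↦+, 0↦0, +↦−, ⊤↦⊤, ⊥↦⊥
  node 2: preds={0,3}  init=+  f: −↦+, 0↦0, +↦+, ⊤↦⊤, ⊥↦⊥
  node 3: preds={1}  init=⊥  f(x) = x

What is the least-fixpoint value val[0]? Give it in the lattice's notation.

⊤

Iteration log — 11 steps:
  step 1. node 0  ⊔preds=+  new=+  old=⊥  +wl: 
  step 2. node 1  ⊔preds=+  new=−  old=⊥  +wl: 0
  step 3. node 2  ⊔preds=+  new=+  stable
  step 4. node 3  ⊔preds=−  new=−  old=⊥  +wl: 1,2
  step 5. node 0  ⊔preds=⊤  new=⊤  old=+  +wl: 
  step 6. node 1  ⊔preds=⊤  new=⊤  old=−  +wl: 0,3
  step 7. node 2  ⊔preds=⊤  new=⊤  old=+  +wl: 1
  step 8. node 0  ⊔preds=⊤  new=⊤  stable
  step 9. node 3  ⊔preds=⊤  new=⊤  old=−  +wl: 2
  step 10. node 1  ⊔preds=⊤  new=⊤  stable
  step 11. node 2  ⊔preds=⊤  new=⊤  stable

Least fixpoint reached:
  node 0: ⊤
  node 1: ⊤
  node 2: ⊤
  node 3: ⊤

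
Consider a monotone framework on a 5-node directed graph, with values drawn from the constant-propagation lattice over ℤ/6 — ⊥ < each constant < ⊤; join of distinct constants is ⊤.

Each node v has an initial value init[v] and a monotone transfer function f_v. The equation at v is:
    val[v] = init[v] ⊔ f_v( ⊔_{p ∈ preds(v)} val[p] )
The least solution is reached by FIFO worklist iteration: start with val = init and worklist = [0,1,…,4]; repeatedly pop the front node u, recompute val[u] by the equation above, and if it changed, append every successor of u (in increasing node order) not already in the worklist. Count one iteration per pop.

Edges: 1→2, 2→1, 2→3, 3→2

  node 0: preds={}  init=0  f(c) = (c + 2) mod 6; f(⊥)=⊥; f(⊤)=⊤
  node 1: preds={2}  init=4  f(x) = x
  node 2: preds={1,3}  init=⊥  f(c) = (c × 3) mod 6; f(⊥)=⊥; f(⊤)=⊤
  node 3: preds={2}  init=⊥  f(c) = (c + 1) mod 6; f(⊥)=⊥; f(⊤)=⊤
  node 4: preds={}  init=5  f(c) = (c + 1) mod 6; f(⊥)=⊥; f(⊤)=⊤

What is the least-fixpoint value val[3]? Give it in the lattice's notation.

⊤

Worklist (10 pops):
  #1 pop 0: in=⊥ → 0 (no change)
  #2 pop 1: in=⊥ → 4 (no change)
  #3 pop 2: in=4 → 0 (was ⊥); enqueue [1]
  #4 pop 3: in=0 → 1 (was ⊥); enqueue [2]
  #5 pop 4: in=⊥ → 5 (no change)
  #6 pop 1: in=0 → ⊤ (was 4); enqueue []
  #7 pop 2: in=⊤ → ⊤ (was 0); enqueue [1,3]
  #8 pop 1: in=⊤ → ⊤ (no change)
  #9 pop 3: in=⊤ → ⊤ (was 1); enqueue [2]
  #10 pop 2: in=⊤ → ⊤ (no change)

Fixpoint:
  val[0] = 0
  val[1] = ⊤
  val[2] = ⊤
  val[3] = ⊤
  val[4] = 5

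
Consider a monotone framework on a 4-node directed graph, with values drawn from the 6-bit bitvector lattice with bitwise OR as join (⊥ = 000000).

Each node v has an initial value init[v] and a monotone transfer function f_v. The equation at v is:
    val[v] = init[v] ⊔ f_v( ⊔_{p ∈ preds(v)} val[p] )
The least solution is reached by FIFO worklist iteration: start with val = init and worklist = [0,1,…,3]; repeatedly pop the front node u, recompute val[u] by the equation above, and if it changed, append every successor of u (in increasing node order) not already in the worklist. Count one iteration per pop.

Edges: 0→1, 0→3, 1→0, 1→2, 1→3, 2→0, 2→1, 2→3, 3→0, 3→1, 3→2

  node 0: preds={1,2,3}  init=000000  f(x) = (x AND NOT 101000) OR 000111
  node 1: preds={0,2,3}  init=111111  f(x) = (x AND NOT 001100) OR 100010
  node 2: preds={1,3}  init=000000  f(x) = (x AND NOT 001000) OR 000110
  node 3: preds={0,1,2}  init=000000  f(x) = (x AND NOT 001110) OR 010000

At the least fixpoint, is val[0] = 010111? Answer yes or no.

Iteration log — 7 steps:
  step 1. node 0  ⊔preds=111111  new=010111  old=000000  +wl: 
  step 2. node 1  ⊔preds=010111  new=111111  stable
  step 3. node 2  ⊔preds=111111  new=110111  old=000000  +wl: 0,1
  step 4. node 3  ⊔preds=111111  new=110001  old=000000  +wl: 2
  step 5. node 0  ⊔preds=111111  new=010111  stable
  step 6. node 1  ⊔preds=110111  new=111111  stable
  step 7. node 2  ⊔preds=111111  new=110111  stable

Least fixpoint reached:
  node 0: 010111
  node 1: 111111
  node 2: 110111
  node 3: 110001

yes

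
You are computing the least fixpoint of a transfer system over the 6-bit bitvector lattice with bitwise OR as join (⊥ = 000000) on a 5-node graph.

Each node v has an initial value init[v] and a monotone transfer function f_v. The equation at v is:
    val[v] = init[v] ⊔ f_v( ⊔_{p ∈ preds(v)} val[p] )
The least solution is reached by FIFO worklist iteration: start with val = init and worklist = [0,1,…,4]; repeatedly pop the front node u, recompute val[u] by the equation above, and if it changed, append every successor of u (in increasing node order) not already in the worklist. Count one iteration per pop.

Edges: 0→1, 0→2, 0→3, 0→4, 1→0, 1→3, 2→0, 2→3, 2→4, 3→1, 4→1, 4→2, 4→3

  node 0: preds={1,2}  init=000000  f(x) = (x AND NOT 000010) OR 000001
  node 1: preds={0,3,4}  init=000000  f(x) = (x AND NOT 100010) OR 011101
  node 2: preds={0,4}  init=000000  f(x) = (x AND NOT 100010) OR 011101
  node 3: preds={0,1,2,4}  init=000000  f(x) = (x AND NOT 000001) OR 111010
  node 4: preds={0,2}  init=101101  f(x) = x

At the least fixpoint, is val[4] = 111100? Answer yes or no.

no

Worklist (10 pops):
  #1 pop 0: in=000000 → 000001 (was 000000); enqueue []
  #2 pop 1: in=101101 → 011101 (was 000000); enqueue [0]
  #3 pop 2: in=101101 → 011101 (was 000000); enqueue []
  #4 pop 3: in=111101 → 111110 (was 000000); enqueue [1]
  #5 pop 4: in=011101 → 111101 (was 101101); enqueue [2,3]
  #6 pop 0: in=011101 → 011101 (was 000001); enqueue [4]
  #7 pop 1: in=111111 → 011101 (no change)
  #8 pop 2: in=111101 → 011101 (no change)
  #9 pop 3: in=111101 → 111110 (no change)
  #10 pop 4: in=011101 → 111101 (no change)

Fixpoint:
  val[0] = 011101
  val[1] = 011101
  val[2] = 011101
  val[3] = 111110
  val[4] = 111101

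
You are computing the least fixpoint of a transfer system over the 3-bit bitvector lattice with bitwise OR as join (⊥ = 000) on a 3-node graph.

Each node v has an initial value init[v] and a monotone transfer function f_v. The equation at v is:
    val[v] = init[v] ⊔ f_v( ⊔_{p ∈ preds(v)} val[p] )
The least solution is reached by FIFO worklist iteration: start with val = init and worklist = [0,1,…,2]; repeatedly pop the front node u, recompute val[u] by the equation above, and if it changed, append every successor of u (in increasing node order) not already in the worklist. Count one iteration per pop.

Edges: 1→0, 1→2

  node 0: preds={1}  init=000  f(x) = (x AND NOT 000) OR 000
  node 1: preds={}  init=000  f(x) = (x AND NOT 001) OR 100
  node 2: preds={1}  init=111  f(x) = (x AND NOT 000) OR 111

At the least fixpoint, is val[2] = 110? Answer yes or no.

no

Iteration log — 4 steps:
  step 1. node 0  ⊔preds=000  new=000  stable
  step 2. node 1  ⊔preds=000  new=100  old=000  +wl: 0
  step 3. node 2  ⊔preds=100  new=111  stable
  step 4. node 0  ⊔preds=100  new=100  old=000  +wl: 

Least fixpoint reached:
  node 0: 100
  node 1: 100
  node 2: 111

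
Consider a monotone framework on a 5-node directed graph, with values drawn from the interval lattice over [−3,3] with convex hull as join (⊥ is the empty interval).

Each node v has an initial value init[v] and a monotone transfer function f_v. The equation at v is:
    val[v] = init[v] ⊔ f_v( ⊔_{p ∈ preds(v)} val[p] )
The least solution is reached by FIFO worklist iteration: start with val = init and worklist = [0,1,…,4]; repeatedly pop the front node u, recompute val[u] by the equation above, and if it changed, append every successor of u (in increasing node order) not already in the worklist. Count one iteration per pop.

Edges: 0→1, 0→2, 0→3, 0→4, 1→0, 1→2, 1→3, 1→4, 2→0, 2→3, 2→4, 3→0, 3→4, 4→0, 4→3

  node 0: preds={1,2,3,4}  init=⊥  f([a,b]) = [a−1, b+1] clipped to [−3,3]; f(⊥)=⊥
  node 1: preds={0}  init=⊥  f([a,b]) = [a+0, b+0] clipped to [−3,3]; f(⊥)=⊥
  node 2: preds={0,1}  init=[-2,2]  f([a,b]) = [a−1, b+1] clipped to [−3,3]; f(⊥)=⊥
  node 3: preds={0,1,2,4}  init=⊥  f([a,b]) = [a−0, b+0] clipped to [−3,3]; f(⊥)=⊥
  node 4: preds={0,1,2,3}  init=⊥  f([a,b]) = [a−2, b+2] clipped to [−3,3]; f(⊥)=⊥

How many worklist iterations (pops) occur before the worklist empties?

7

Worklist (7 pops):
  #1 pop 0: in=[-2,2] → [-3,3] (was ⊥); enqueue []
  #2 pop 1: in=[-3,3] → [-3,3] (was ⊥); enqueue [0]
  #3 pop 2: in=[-3,3] → [-3,3] (was [-2,2]); enqueue []
  #4 pop 3: in=[-3,3] → [-3,3] (was ⊥); enqueue []
  #5 pop 4: in=[-3,3] → [-3,3] (was ⊥); enqueue [3]
  #6 pop 0: in=[-3,3] → [-3,3] (no change)
  #7 pop 3: in=[-3,3] → [-3,3] (no change)

Fixpoint:
  val[0] = [-3,3]
  val[1] = [-3,3]
  val[2] = [-3,3]
  val[3] = [-3,3]
  val[4] = [-3,3]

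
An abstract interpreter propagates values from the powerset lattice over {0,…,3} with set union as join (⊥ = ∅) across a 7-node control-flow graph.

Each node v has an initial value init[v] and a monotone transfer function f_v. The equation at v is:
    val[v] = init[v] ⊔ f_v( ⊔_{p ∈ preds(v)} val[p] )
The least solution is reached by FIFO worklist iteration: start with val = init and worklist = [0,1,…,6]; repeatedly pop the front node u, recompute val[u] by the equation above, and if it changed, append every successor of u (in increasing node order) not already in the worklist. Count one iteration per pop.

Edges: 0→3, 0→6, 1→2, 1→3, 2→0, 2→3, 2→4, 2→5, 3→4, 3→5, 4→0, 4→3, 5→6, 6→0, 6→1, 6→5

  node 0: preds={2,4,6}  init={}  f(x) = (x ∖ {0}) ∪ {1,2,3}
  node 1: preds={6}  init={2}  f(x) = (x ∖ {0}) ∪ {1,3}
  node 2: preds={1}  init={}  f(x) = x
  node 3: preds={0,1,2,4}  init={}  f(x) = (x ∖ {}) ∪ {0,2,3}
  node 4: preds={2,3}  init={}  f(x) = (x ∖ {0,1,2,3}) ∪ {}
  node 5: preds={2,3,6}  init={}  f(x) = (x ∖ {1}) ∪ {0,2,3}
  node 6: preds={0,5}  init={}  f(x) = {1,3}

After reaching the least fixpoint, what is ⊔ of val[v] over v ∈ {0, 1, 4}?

{1,2,3}

Iteration log — 10 steps:
  step 1. node 0  ⊔preds={}  new={1,2,3}  old={}  +wl: 
  step 2. node 1  ⊔preds={}  new={1,2,3}  old={2}  +wl: 
  step 3. node 2  ⊔preds={1,2,3}  new={1,2,3}  old={}  +wl: 0
  step 4. node 3  ⊔preds={1,2,3}  new={0,1,2,3}  old={}  +wl: 
  step 5. node 4  ⊔preds={0,1,2,3}  new={}  stable
  step 6. node 5  ⊔preds={0,1,2,3}  new={0,2,3}  old={}  +wl: 
  step 7. node 6  ⊔preds={0,1,2,3}  new={1,3}  old={}  +wl: 1,5
  step 8. node 0  ⊔preds={1,2,3}  new={1,2,3}  stable
  step 9. node 1  ⊔preds={1,3}  new={1,2,3}  stable
  step 10. node 5  ⊔preds={0,1,2,3}  new={0,2,3}  stable

Least fixpoint reached:
  node 0: {1,2,3}
  node 1: {1,2,3}
  node 2: {1,2,3}
  node 3: {0,1,2,3}
  node 4: {}
  node 5: {0,2,3}
  node 6: {1,3}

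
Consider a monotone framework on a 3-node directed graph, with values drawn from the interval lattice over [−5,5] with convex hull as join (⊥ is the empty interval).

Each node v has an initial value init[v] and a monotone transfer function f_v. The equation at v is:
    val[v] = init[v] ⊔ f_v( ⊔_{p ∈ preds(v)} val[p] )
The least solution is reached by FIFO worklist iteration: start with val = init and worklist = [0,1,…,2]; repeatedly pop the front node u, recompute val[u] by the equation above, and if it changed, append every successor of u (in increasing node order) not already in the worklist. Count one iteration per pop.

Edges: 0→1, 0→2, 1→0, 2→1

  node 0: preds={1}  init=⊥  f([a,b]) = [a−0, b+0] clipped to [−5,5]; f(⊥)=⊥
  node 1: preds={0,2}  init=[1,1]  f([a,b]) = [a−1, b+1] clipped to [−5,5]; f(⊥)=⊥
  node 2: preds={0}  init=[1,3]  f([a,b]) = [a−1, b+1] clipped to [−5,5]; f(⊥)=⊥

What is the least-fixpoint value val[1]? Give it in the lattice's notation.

[-5,5]

Trace (21 dequeues):
  [1] u=0 | in [1,1] | out [1,1] | prev ⊥ | push {}
  [2] u=1 | in [1,3] | out [0,4] | prev [1,1] | push {0}
  [3] u=2 | in [1,1] | out [0,3] | prev [1,3] | push {1}
  [4] u=0 | in [0,4] | out [0,4] | prev [1,1] | push {2}
  [5] u=1 | in [0,4] | out [-1,5] | prev [0,4] | push {0}
  [6] u=2 | in [0,4] | out [-1,5] | prev [0,3] | push {1}
  [7] u=0 | in [-1,5] | out [-1,5] | prev [0,4] | push {2}
  [8] u=1 | in [-1,5] | out [-2,5] | prev [-1,5] | push {0}
  [9] u=2 | in [-1,5] | out [-2,5] | prev [-1,5] | push {1}
  [10] u=0 | in [-2,5] | out [-2,5] | prev [-1,5] | push {2}
  [11] u=1 | in [-2,5] | out [-3,5] | prev [-2,5] | push {0}
  [12] u=2 | in [-2,5] | out [-3,5] | prev [-2,5] | push {1}
  [13] u=0 | in [-3,5] | out [-3,5] | prev [-2,5] | push {2}
  [14] u=1 | in [-3,5] | out [-4,5] | prev [-3,5] | push {0}
  [15] u=2 | in [-3,5] | out [-4,5] | prev [-3,5] | push {1}
  [16] u=0 | in [-4,5] | out [-4,5] | prev [-3,5] | push {2}
  [17] u=1 | in [-4,5] | out [-5,5] | prev [-4,5] | push {0}
  [18] u=2 | in [-4,5] | out [-5,5] | prev [-4,5] | push {1}
  [19] u=0 | in [-5,5] | out [-5,5] | prev [-4,5] | push {2}
  [20] u=1 | in [-5,5] | out [-5,5] | ==
  [21] u=2 | in [-5,5] | out [-5,5] | ==

Converged values:
  [0] [-5,5]
  [1] [-5,5]
  [2] [-5,5]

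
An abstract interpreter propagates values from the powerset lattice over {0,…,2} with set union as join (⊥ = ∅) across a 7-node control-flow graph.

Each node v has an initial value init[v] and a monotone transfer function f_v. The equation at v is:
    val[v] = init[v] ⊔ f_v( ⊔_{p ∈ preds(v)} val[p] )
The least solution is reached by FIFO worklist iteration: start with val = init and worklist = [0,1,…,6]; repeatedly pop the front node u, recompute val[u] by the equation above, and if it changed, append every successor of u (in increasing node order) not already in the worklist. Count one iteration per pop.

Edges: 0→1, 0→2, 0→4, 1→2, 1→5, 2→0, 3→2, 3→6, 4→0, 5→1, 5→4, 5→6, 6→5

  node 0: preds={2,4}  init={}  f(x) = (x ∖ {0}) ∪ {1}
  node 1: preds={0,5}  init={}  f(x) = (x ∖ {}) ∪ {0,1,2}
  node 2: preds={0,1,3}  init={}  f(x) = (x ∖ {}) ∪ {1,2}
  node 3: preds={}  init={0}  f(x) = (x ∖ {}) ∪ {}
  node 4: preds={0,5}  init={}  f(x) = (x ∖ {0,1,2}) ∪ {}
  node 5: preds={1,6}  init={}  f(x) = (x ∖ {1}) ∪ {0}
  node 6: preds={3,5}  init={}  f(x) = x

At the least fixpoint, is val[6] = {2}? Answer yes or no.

Worklist (12 pops):
  #1 pop 0: in={} → {1} (was {}); enqueue []
  #2 pop 1: in={1} → {0,1,2} (was {}); enqueue []
  #3 pop 2: in={0,1,2} → {0,1,2} (was {}); enqueue [0]
  #4 pop 3: in={} → {0} (no change)
  #5 pop 4: in={1} → {} (no change)
  #6 pop 5: in={0,1,2} → {0,2} (was {}); enqueue [1,4]
  #7 pop 6: in={0,2} → {0,2} (was {}); enqueue [5]
  #8 pop 0: in={0,1,2} → {1,2} (was {1}); enqueue [2]
  #9 pop 1: in={0,1,2} → {0,1,2} (no change)
  #10 pop 4: in={0,1,2} → {} (no change)
  #11 pop 5: in={0,1,2} → {0,2} (no change)
  #12 pop 2: in={0,1,2} → {0,1,2} (no change)

Fixpoint:
  val[0] = {1,2}
  val[1] = {0,1,2}
  val[2] = {0,1,2}
  val[3] = {0}
  val[4] = {}
  val[5] = {0,2}
  val[6] = {0,2}

no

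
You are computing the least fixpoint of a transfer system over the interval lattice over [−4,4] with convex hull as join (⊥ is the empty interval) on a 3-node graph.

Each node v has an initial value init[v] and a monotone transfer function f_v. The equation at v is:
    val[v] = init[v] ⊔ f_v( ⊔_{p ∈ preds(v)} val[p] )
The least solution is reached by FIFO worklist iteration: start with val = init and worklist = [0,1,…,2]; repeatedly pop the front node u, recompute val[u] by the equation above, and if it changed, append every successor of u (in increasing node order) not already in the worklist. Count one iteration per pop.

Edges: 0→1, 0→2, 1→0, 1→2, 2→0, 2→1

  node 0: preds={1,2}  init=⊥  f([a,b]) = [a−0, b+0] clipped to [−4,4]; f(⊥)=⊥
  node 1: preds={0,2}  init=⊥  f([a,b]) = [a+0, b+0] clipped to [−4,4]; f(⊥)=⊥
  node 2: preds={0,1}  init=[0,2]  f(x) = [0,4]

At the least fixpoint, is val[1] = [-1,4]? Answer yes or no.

Worklist (7 pops):
  #1 pop 0: in=[0,2] → [0,2] (was ⊥); enqueue []
  #2 pop 1: in=[0,2] → [0,2] (was ⊥); enqueue [0]
  #3 pop 2: in=[0,2] → [0,4] (was [0,2]); enqueue [1]
  #4 pop 0: in=[0,4] → [0,4] (was [0,2]); enqueue [2]
  #5 pop 1: in=[0,4] → [0,4] (was [0,2]); enqueue [0]
  #6 pop 2: in=[0,4] → [0,4] (no change)
  #7 pop 0: in=[0,4] → [0,4] (no change)

Fixpoint:
  val[0] = [0,4]
  val[1] = [0,4]
  val[2] = [0,4]

no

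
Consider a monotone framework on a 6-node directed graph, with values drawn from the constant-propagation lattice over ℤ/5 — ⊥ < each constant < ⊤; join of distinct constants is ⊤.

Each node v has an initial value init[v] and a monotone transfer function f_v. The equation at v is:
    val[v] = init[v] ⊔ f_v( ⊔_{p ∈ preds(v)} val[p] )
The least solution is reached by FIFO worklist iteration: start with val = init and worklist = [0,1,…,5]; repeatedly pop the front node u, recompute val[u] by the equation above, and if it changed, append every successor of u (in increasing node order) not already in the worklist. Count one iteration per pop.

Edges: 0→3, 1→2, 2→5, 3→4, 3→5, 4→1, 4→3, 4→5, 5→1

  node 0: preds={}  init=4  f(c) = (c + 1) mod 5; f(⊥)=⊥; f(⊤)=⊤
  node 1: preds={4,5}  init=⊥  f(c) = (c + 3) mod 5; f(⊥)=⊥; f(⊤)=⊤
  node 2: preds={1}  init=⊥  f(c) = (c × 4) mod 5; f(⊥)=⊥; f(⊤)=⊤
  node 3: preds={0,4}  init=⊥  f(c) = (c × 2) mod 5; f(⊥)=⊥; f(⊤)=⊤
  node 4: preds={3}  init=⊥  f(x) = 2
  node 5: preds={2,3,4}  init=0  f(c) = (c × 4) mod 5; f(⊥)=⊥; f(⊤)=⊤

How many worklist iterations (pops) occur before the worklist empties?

11

Worklist (11 pops):
  #1 pop 0: in=⊥ → 4 (no change)
  #2 pop 1: in=0 → 3 (was ⊥); enqueue []
  #3 pop 2: in=3 → 2 (was ⊥); enqueue []
  #4 pop 3: in=4 → 3 (was ⊥); enqueue []
  #5 pop 4: in=3 → 2 (was ⊥); enqueue [1,3]
  #6 pop 5: in=⊤ → ⊤ (was 0); enqueue []
  #7 pop 1: in=⊤ → ⊤ (was 3); enqueue [2]
  #8 pop 3: in=⊤ → ⊤ (was 3); enqueue [4,5]
  #9 pop 2: in=⊤ → ⊤ (was 2); enqueue []
  #10 pop 4: in=⊤ → 2 (no change)
  #11 pop 5: in=⊤ → ⊤ (no change)

Fixpoint:
  val[0] = 4
  val[1] = ⊤
  val[2] = ⊤
  val[3] = ⊤
  val[4] = 2
  val[5] = ⊤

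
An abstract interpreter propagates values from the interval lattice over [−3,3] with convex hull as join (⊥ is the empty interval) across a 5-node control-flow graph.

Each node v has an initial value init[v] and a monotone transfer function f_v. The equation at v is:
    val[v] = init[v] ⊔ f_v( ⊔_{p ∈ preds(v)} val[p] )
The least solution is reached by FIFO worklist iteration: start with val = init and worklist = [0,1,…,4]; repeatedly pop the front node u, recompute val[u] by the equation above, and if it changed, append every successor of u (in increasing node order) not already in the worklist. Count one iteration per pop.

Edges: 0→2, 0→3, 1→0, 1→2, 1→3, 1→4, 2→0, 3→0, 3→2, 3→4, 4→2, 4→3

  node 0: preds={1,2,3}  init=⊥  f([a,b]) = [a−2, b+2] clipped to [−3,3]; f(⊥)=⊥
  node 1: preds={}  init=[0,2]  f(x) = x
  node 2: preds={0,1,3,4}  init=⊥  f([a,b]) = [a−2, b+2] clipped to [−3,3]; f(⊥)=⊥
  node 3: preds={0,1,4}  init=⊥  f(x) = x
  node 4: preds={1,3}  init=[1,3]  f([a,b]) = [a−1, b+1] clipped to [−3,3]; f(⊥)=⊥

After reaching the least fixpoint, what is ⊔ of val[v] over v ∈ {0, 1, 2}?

[-3,3]

Iteration log — 11 steps:
  step 1. node 0  ⊔preds=[0,2]  new=[-2,3]  old=⊥  +wl: 
  step 2. node 1  ⊔preds=⊥  new=[0,2]  stable
  step 3. node 2  ⊔preds=[-2,3]  new=[-3,3]  old=⊥  +wl: 0
  step 4. node 3  ⊔preds=[-2,3]  new=[-2,3]  old=⊥  +wl: 2
  step 5. node 4  ⊔preds=[-2,3]  new=[-3,3]  old=[1,3]  +wl: 3
  step 6. node 0  ⊔preds=[-3,3]  new=[-3,3]  old=[-2,3]  +wl: 
  step 7. node 2  ⊔preds=[-3,3]  new=[-3,3]  stable
  step 8. node 3  ⊔preds=[-3,3]  new=[-3,3]  old=[-2,3]  +wl: 0,2,4
  step 9. node 0  ⊔preds=[-3,3]  new=[-3,3]  stable
  step 10. node 2  ⊔preds=[-3,3]  new=[-3,3]  stable
  step 11. node 4  ⊔preds=[-3,3]  new=[-3,3]  stable

Least fixpoint reached:
  node 0: [-3,3]
  node 1: [0,2]
  node 2: [-3,3]
  node 3: [-3,3]
  node 4: [-3,3]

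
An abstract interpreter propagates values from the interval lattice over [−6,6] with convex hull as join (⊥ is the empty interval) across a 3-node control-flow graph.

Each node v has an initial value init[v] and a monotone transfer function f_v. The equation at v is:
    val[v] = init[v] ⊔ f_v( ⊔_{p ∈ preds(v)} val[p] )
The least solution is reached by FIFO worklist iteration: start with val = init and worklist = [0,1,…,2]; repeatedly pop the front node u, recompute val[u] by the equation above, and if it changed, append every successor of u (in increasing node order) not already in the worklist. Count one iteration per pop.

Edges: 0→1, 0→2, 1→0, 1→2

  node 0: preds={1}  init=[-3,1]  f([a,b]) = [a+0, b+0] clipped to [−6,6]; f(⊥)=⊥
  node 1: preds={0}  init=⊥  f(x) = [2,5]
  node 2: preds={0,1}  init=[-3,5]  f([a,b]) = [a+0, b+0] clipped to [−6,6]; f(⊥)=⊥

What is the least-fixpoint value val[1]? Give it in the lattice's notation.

Trace (6 dequeues):
  [1] u=0 | in ⊥ | out [-3,1] | ==
  [2] u=1 | in [-3,1] | out [2,5] | prev ⊥ | push {0}
  [3] u=2 | in [-3,5] | out [-3,5] | ==
  [4] u=0 | in [2,5] | out [-3,5] | prev [-3,1] | push {1,2}
  [5] u=1 | in [-3,5] | out [2,5] | ==
  [6] u=2 | in [-3,5] | out [-3,5] | ==

Converged values:
  [0] [-3,5]
  [1] [2,5]
  [2] [-3,5]

[2,5]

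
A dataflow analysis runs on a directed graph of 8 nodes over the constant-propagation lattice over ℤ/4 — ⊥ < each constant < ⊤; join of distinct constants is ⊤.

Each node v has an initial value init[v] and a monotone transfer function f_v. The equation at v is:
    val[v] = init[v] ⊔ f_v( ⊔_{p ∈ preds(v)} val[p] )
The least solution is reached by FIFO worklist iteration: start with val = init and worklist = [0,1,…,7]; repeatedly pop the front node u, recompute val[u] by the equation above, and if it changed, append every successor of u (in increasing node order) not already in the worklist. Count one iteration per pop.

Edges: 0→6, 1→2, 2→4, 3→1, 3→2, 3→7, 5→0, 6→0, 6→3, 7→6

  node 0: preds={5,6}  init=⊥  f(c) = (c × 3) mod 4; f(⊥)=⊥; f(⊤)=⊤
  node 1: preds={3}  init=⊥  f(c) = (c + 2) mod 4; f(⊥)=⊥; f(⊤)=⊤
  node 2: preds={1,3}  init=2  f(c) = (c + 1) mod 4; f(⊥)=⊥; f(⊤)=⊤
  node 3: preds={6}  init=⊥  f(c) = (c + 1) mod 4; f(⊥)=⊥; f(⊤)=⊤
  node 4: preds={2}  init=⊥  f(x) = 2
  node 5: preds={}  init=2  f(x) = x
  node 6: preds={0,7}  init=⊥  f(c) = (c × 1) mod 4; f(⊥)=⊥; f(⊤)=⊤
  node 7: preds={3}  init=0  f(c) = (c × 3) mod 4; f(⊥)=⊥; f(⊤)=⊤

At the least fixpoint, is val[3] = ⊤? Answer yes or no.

yes

Trace (16 dequeues):
  [1] u=0 | in 2 | out 2 | prev ⊥ | push {}
  [2] u=1 | in ⊥ | out ⊥ | ==
  [3] u=2 | in ⊥ | out 2 | ==
  [4] u=3 | in ⊥ | out ⊥ | ==
  [5] u=4 | in 2 | out 2 | prev ⊥ | push {}
  [6] u=5 | in ⊥ | out 2 | ==
  [7] u=6 | in ⊤ | out ⊤ | prev ⊥ | push {0,3}
  [8] u=7 | in ⊥ | out 0 | ==
  [9] u=0 | in ⊤ | out ⊤ | prev 2 | push {6}
  [10] u=3 | in ⊤ | out ⊤ | prev ⊥ | push {1,2,7}
  [11] u=6 | in ⊤ | out ⊤ | ==
  [12] u=1 | in ⊤ | out ⊤ | prev ⊥ | push {}
  [13] u=2 | in ⊤ | out ⊤ | prev 2 | push {4}
  [14] u=7 | in ⊤ | out ⊤ | prev 0 | push {6}
  [15] u=4 | in ⊤ | out 2 | ==
  [16] u=6 | in ⊤ | out ⊤ | ==

Converged values:
  [0] ⊤
  [1] ⊤
  [2] ⊤
  [3] ⊤
  [4] 2
  [5] 2
  [6] ⊤
  [7] ⊤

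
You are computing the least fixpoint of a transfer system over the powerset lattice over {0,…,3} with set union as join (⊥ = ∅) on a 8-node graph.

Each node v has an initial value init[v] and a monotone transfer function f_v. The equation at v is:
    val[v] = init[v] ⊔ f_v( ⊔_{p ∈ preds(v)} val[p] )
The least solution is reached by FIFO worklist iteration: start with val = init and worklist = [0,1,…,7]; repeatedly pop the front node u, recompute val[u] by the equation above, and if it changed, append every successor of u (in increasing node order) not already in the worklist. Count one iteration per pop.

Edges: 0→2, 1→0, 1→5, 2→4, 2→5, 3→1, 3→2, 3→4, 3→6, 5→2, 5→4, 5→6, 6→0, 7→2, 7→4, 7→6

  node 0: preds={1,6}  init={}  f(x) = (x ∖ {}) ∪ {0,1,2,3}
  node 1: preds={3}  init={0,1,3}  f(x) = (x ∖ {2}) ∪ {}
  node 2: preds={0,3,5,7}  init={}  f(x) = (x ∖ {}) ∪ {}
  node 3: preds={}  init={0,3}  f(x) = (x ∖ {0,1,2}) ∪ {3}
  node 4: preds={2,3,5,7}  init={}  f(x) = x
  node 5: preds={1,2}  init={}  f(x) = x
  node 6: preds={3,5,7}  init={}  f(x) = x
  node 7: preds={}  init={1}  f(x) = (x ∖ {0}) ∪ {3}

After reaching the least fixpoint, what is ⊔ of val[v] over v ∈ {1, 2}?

Trace (12 dequeues):
  [1] u=0 | in {0,1,3} | out {0,1,2,3} | prev {} | push {}
  [2] u=1 | in {0,3} | out {0,1,3} | ==
  [3] u=2 | in {0,1,2,3} | out {0,1,2,3} | prev {} | push {}
  [4] u=3 | in {} | out {0,3} | ==
  [5] u=4 | in {0,1,2,3} | out {0,1,2,3} | prev {} | push {}
  [6] u=5 | in {0,1,2,3} | out {0,1,2,3} | prev {} | push {2,4}
  [7] u=6 | in {0,1,2,3} | out {0,1,2,3} | prev {} | push {0}
  [8] u=7 | in {} | out {1,3} | prev {1} | push {6}
  [9] u=2 | in {0,1,2,3} | out {0,1,2,3} | ==
  [10] u=4 | in {0,1,2,3} | out {0,1,2,3} | ==
  [11] u=0 | in {0,1,2,3} | out {0,1,2,3} | ==
  [12] u=6 | in {0,1,2,3} | out {0,1,2,3} | ==

Converged values:
  [0] {0,1,2,3}
  [1] {0,1,3}
  [2] {0,1,2,3}
  [3] {0,3}
  [4] {0,1,2,3}
  [5] {0,1,2,3}
  [6] {0,1,2,3}
  [7] {1,3}

{0,1,2,3}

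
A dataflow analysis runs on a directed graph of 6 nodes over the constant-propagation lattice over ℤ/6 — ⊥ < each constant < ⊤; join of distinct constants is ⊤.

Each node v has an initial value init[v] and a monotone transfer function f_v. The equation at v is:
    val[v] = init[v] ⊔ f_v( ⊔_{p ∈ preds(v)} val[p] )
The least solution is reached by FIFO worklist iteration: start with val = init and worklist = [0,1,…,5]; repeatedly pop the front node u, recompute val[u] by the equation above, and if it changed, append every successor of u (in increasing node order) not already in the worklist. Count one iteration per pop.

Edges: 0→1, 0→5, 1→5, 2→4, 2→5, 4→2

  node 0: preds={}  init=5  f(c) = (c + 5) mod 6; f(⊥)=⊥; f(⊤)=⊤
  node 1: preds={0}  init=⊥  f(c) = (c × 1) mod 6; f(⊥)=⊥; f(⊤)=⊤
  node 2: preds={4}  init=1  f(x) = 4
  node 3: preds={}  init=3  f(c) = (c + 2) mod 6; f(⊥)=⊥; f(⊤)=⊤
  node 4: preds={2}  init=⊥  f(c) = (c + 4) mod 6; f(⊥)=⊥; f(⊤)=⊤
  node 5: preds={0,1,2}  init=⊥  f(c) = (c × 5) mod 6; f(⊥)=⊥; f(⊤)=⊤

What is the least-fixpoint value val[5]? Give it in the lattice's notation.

Iteration log — 7 steps:
  step 1. node 0  ⊔preds=⊥  new=5  stable
  step 2. node 1  ⊔preds=5  new=5  old=⊥  +wl: 
  step 3. node 2  ⊔preds=⊥  new=⊤  old=1  +wl: 
  step 4. node 3  ⊔preds=⊥  new=3  stable
  step 5. node 4  ⊔preds=⊤  new=⊤  old=⊥  +wl: 2
  step 6. node 5  ⊔preds=⊤  new=⊤  old=⊥  +wl: 
  step 7. node 2  ⊔preds=⊤  new=⊤  stable

Least fixpoint reached:
  node 0: 5
  node 1: 5
  node 2: ⊤
  node 3: 3
  node 4: ⊤
  node 5: ⊤

⊤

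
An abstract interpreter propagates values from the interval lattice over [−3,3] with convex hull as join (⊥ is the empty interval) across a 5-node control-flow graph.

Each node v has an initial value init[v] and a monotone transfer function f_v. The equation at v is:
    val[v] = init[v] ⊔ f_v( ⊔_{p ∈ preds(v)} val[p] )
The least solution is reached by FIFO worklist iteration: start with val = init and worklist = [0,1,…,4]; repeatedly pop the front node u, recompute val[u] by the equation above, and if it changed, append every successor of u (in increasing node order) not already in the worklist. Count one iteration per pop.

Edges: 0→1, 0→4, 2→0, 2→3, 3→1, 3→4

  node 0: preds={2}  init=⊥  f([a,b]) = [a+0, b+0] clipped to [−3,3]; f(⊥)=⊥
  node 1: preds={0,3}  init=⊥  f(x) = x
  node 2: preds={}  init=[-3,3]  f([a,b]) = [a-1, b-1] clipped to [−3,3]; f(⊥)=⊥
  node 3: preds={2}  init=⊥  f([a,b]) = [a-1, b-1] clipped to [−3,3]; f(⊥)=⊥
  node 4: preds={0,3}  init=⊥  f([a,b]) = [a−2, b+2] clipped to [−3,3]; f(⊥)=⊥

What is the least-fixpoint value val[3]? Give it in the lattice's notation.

[-3,2]

Iteration log — 6 steps:
  step 1. node 0  ⊔preds=[-3,3]  new=[-3,3]  old=⊥  +wl: 
  step 2. node 1  ⊔preds=[-3,3]  new=[-3,3]  old=⊥  +wl: 
  step 3. node 2  ⊔preds=⊥  new=[-3,3]  stable
  step 4. node 3  ⊔preds=[-3,3]  new=[-3,2]  old=⊥  +wl: 1
  step 5. node 4  ⊔preds=[-3,3]  new=[-3,3]  old=⊥  +wl: 
  step 6. node 1  ⊔preds=[-3,3]  new=[-3,3]  stable

Least fixpoint reached:
  node 0: [-3,3]
  node 1: [-3,3]
  node 2: [-3,3]
  node 3: [-3,2]
  node 4: [-3,3]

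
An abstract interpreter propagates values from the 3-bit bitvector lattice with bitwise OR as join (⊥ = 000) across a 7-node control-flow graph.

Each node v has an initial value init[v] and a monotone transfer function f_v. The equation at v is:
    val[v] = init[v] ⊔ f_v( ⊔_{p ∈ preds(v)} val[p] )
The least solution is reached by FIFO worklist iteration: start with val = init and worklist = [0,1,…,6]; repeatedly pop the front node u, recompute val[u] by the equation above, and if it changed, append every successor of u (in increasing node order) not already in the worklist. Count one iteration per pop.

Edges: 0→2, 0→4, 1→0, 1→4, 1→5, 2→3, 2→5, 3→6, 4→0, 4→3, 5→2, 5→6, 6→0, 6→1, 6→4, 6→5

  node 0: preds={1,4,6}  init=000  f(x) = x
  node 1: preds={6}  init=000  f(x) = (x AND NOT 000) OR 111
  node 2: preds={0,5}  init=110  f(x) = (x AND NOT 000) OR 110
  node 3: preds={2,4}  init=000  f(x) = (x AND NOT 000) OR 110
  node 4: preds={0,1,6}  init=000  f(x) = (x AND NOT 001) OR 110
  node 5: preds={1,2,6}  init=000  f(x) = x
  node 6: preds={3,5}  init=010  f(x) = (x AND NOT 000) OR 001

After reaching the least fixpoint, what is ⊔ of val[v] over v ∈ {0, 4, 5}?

Trace (15 dequeues):
  [1] u=0 | in 010 | out 010 | prev 000 | push {}
  [2] u=1 | in 010 | out 111 | prev 000 | push {0}
  [3] u=2 | in 010 | out 110 | ==
  [4] u=3 | in 110 | out 110 | prev 000 | push {}
  [5] u=4 | in 111 | out 110 | prev 000 | push {3}
  [6] u=5 | in 111 | out 111 | prev 000 | push {2}
  [7] u=6 | in 111 | out 111 | prev 010 | push {1,4,5}
  [8] u=0 | in 111 | out 111 | prev 010 | push {}
  [9] u=3 | in 110 | out 110 | ==
  [10] u=2 | in 111 | out 111 | prev 110 | push {3}
  [11] u=1 | in 111 | out 111 | ==
  [12] u=4 | in 111 | out 110 | ==
  [13] u=5 | in 111 | out 111 | ==
  [14] u=3 | in 111 | out 111 | prev 110 | push {6}
  [15] u=6 | in 111 | out 111 | ==

Converged values:
  [0] 111
  [1] 111
  [2] 111
  [3] 111
  [4] 110
  [5] 111
  [6] 111

111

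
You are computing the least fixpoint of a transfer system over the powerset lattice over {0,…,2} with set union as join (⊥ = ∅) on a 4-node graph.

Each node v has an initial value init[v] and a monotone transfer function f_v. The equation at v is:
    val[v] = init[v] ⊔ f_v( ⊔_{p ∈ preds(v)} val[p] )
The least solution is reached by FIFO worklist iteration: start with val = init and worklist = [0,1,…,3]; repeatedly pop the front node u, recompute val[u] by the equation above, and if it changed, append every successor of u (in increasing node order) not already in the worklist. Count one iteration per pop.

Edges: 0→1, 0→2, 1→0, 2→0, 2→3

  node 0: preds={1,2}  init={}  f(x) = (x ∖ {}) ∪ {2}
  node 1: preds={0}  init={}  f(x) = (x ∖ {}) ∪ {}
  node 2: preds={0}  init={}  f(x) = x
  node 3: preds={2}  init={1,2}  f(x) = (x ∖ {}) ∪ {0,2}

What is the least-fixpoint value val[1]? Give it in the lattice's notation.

Iteration log — 5 steps:
  step 1. node 0  ⊔preds={}  new={2}  old={}  +wl: 
  step 2. node 1  ⊔preds={2}  new={2}  old={}  +wl: 0
  step 3. node 2  ⊔preds={2}  new={2}  old={}  +wl: 
  step 4. node 3  ⊔preds={2}  new={0,1,2}  old={1,2}  +wl: 
  step 5. node 0  ⊔preds={2}  new={2}  stable

Least fixpoint reached:
  node 0: {2}
  node 1: {2}
  node 2: {2}
  node 3: {0,1,2}

{2}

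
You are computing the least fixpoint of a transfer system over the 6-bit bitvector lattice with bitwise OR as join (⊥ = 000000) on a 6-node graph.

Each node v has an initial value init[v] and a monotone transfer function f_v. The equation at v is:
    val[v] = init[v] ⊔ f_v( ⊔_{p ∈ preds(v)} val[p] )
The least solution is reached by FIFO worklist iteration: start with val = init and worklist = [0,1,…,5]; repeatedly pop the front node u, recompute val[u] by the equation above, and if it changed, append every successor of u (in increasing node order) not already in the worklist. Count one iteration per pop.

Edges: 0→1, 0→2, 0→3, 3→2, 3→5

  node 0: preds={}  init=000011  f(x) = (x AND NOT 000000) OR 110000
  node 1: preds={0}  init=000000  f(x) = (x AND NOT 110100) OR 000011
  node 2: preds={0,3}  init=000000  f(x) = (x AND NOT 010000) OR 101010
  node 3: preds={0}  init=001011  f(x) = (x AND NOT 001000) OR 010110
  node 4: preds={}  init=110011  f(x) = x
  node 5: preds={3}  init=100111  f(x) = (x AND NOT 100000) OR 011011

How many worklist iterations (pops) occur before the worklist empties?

7

Worklist (7 pops):
  #1 pop 0: in=000000 → 110011 (was 000011); enqueue []
  #2 pop 1: in=110011 → 000011 (was 000000); enqueue []
  #3 pop 2: in=111011 → 101011 (was 000000); enqueue []
  #4 pop 3: in=110011 → 111111 (was 001011); enqueue [2]
  #5 pop 4: in=000000 → 110011 (no change)
  #6 pop 5: in=111111 → 111111 (was 100111); enqueue []
  #7 pop 2: in=111111 → 101111 (was 101011); enqueue []

Fixpoint:
  val[0] = 110011
  val[1] = 000011
  val[2] = 101111
  val[3] = 111111
  val[4] = 110011
  val[5] = 111111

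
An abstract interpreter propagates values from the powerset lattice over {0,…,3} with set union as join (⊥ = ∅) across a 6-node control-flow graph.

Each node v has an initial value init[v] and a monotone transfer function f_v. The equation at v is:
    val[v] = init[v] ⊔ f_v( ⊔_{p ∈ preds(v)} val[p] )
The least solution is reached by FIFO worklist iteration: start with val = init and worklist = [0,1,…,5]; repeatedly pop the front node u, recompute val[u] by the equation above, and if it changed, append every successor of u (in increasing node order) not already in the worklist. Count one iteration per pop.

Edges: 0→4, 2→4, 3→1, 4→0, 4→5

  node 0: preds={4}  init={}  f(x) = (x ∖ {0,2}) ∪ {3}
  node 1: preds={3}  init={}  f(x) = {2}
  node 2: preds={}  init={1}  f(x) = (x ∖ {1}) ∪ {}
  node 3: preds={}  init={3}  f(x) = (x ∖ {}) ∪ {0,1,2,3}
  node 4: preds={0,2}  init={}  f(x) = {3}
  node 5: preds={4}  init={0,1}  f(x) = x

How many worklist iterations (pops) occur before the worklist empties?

Trace (8 dequeues):
  [1] u=0 | in {} | out {3} | prev {} | push {}
  [2] u=1 | in {3} | out {2} | prev {} | push {}
  [3] u=2 | in {} | out {1} | ==
  [4] u=3 | in {} | out {0,1,2,3} | prev {3} | push {1}
  [5] u=4 | in {1,3} | out {3} | prev {} | push {0}
  [6] u=5 | in {3} | out {0,1,3} | prev {0,1} | push {}
  [7] u=1 | in {0,1,2,3} | out {2} | ==
  [8] u=0 | in {3} | out {3} | ==

Converged values:
  [0] {3}
  [1] {2}
  [2] {1}
  [3] {0,1,2,3}
  [4] {3}
  [5] {0,1,3}

8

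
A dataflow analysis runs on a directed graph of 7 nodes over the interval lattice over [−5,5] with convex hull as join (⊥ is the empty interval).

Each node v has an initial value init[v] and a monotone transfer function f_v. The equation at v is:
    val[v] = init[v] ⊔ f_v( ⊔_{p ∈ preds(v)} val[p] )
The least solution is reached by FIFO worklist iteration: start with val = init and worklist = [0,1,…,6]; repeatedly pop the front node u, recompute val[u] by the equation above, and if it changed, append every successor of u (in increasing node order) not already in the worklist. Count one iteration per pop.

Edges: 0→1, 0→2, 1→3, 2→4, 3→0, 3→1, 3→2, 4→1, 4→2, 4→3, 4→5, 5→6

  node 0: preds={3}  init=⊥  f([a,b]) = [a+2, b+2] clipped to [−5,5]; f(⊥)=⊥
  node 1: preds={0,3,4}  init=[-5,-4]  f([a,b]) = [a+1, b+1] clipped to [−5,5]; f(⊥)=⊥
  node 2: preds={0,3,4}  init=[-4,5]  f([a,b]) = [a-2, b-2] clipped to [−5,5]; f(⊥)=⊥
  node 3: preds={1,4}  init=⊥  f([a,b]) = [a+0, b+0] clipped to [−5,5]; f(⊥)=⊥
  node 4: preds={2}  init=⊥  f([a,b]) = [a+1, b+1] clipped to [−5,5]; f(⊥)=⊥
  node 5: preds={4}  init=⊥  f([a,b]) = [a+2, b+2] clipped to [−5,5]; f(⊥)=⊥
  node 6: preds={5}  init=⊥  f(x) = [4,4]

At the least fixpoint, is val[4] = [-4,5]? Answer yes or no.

yes

Worklist (18 pops):
  #1 pop 0: in=⊥ → ⊥ (no change)
  #2 pop 1: in=⊥ → [-5,-4] (no change)
  #3 pop 2: in=⊥ → [-4,5] (no change)
  #4 pop 3: in=[-5,-4] → [-5,-4] (was ⊥); enqueue [0,1,2]
  #5 pop 4: in=[-4,5] → [-3,5] (was ⊥); enqueue [3]
  #6 pop 5: in=[-3,5] → [-1,5] (was ⊥); enqueue []
  #7 pop 6: in=[-1,5] → [4,4] (was ⊥); enqueue []
  #8 pop 0: in=[-5,-4] → [-3,-2] (was ⊥); enqueue []
  #9 pop 1: in=[-5,5] → [-5,5] (was [-5,-4]); enqueue []
  #10 pop 2: in=[-5,5] → [-5,5] (was [-4,5]); enqueue [4]
  #11 pop 3: in=[-5,5] → [-5,5] (was [-5,-4]); enqueue [0,1,2]
  #12 pop 4: in=[-5,5] → [-4,5] (was [-3,5]); enqueue [3,5]
  #13 pop 0: in=[-5,5] → [-3,5] (was [-3,-2]); enqueue []
  #14 pop 1: in=[-5,5] → [-5,5] (no change)
  #15 pop 2: in=[-5,5] → [-5,5] (no change)
  #16 pop 3: in=[-5,5] → [-5,5] (no change)
  #17 pop 5: in=[-4,5] → [-2,5] (was [-1,5]); enqueue [6]
  #18 pop 6: in=[-2,5] → [4,4] (no change)

Fixpoint:
  val[0] = [-3,5]
  val[1] = [-5,5]
  val[2] = [-5,5]
  val[3] = [-5,5]
  val[4] = [-4,5]
  val[5] = [-2,5]
  val[6] = [4,4]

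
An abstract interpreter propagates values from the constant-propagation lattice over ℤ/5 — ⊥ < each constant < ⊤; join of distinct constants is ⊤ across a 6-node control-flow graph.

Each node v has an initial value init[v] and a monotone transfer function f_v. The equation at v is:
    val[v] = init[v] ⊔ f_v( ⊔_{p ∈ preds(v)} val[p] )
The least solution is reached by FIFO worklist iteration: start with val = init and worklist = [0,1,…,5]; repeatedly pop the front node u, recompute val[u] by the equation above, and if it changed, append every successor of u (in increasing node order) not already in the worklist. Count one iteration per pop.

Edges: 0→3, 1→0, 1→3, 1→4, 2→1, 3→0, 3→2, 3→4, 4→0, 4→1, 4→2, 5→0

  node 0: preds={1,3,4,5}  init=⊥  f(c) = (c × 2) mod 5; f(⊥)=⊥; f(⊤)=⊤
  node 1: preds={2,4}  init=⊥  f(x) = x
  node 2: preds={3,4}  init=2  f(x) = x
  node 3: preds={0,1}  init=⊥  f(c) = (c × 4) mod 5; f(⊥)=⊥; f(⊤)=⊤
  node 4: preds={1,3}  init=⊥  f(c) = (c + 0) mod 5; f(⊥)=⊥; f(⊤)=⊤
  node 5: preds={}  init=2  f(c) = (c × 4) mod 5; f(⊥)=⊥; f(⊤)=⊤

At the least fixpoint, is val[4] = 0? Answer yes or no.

no

Worklist (12 pops):
  #1 pop 0: in=2 → 4 (was ⊥); enqueue []
  #2 pop 1: in=2 → 2 (was ⊥); enqueue [0]
  #3 pop 2: in=⊥ → 2 (no change)
  #4 pop 3: in=⊤ → ⊤ (was ⊥); enqueue [2]
  #5 pop 4: in=⊤ → ⊤ (was ⊥); enqueue [1]
  #6 pop 5: in=⊥ → 2 (no change)
  #7 pop 0: in=⊤ → ⊤ (was 4); enqueue [3]
  #8 pop 2: in=⊤ → ⊤ (was 2); enqueue []
  #9 pop 1: in=⊤ → ⊤ (was 2); enqueue [0,4]
  #10 pop 3: in=⊤ → ⊤ (no change)
  #11 pop 0: in=⊤ → ⊤ (no change)
  #12 pop 4: in=⊤ → ⊤ (no change)

Fixpoint:
  val[0] = ⊤
  val[1] = ⊤
  val[2] = ⊤
  val[3] = ⊤
  val[4] = ⊤
  val[5] = 2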